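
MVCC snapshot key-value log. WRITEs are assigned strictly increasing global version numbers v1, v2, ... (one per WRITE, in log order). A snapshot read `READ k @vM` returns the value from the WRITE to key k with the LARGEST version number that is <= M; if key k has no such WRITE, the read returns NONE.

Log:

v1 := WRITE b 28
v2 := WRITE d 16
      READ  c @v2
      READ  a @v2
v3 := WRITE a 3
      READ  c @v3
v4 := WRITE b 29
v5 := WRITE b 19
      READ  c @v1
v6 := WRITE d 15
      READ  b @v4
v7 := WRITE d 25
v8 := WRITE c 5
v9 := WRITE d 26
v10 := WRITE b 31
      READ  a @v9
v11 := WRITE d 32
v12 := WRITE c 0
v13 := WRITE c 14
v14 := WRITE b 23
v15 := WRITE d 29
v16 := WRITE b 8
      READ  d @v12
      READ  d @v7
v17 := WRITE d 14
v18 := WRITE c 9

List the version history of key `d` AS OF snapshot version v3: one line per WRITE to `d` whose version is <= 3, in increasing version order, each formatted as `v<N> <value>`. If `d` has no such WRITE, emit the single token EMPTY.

Scan writes for key=d with version <= 3:
  v1 WRITE b 28 -> skip
  v2 WRITE d 16 -> keep
  v3 WRITE a 3 -> skip
  v4 WRITE b 29 -> skip
  v5 WRITE b 19 -> skip
  v6 WRITE d 15 -> drop (> snap)
  v7 WRITE d 25 -> drop (> snap)
  v8 WRITE c 5 -> skip
  v9 WRITE d 26 -> drop (> snap)
  v10 WRITE b 31 -> skip
  v11 WRITE d 32 -> drop (> snap)
  v12 WRITE c 0 -> skip
  v13 WRITE c 14 -> skip
  v14 WRITE b 23 -> skip
  v15 WRITE d 29 -> drop (> snap)
  v16 WRITE b 8 -> skip
  v17 WRITE d 14 -> drop (> snap)
  v18 WRITE c 9 -> skip
Collected: [(2, 16)]

Answer: v2 16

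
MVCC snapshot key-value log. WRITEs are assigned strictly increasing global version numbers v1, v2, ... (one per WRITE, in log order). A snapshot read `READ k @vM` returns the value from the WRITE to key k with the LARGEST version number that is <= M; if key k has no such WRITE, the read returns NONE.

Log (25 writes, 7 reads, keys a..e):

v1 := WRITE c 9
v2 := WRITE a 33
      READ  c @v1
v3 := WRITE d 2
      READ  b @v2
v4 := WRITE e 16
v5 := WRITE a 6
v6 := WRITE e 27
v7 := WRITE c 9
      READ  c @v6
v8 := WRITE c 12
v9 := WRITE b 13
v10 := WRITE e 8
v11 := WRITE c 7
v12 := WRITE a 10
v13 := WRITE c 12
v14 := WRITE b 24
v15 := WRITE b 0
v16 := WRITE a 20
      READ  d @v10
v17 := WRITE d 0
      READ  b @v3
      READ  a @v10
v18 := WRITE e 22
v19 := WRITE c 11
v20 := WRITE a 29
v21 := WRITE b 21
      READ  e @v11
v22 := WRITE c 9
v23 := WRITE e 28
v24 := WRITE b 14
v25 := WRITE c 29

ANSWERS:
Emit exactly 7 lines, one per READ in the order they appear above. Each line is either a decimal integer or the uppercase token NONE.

v1: WRITE c=9  (c history now [(1, 9)])
v2: WRITE a=33  (a history now [(2, 33)])
READ c @v1: history=[(1, 9)] -> pick v1 -> 9
v3: WRITE d=2  (d history now [(3, 2)])
READ b @v2: history=[] -> no version <= 2 -> NONE
v4: WRITE e=16  (e history now [(4, 16)])
v5: WRITE a=6  (a history now [(2, 33), (5, 6)])
v6: WRITE e=27  (e history now [(4, 16), (6, 27)])
v7: WRITE c=9  (c history now [(1, 9), (7, 9)])
READ c @v6: history=[(1, 9), (7, 9)] -> pick v1 -> 9
v8: WRITE c=12  (c history now [(1, 9), (7, 9), (8, 12)])
v9: WRITE b=13  (b history now [(9, 13)])
v10: WRITE e=8  (e history now [(4, 16), (6, 27), (10, 8)])
v11: WRITE c=7  (c history now [(1, 9), (7, 9), (8, 12), (11, 7)])
v12: WRITE a=10  (a history now [(2, 33), (5, 6), (12, 10)])
v13: WRITE c=12  (c history now [(1, 9), (7, 9), (8, 12), (11, 7), (13, 12)])
v14: WRITE b=24  (b history now [(9, 13), (14, 24)])
v15: WRITE b=0  (b history now [(9, 13), (14, 24), (15, 0)])
v16: WRITE a=20  (a history now [(2, 33), (5, 6), (12, 10), (16, 20)])
READ d @v10: history=[(3, 2)] -> pick v3 -> 2
v17: WRITE d=0  (d history now [(3, 2), (17, 0)])
READ b @v3: history=[(9, 13), (14, 24), (15, 0)] -> no version <= 3 -> NONE
READ a @v10: history=[(2, 33), (5, 6), (12, 10), (16, 20)] -> pick v5 -> 6
v18: WRITE e=22  (e history now [(4, 16), (6, 27), (10, 8), (18, 22)])
v19: WRITE c=11  (c history now [(1, 9), (7, 9), (8, 12), (11, 7), (13, 12), (19, 11)])
v20: WRITE a=29  (a history now [(2, 33), (5, 6), (12, 10), (16, 20), (20, 29)])
v21: WRITE b=21  (b history now [(9, 13), (14, 24), (15, 0), (21, 21)])
READ e @v11: history=[(4, 16), (6, 27), (10, 8), (18, 22)] -> pick v10 -> 8
v22: WRITE c=9  (c history now [(1, 9), (7, 9), (8, 12), (11, 7), (13, 12), (19, 11), (22, 9)])
v23: WRITE e=28  (e history now [(4, 16), (6, 27), (10, 8), (18, 22), (23, 28)])
v24: WRITE b=14  (b history now [(9, 13), (14, 24), (15, 0), (21, 21), (24, 14)])
v25: WRITE c=29  (c history now [(1, 9), (7, 9), (8, 12), (11, 7), (13, 12), (19, 11), (22, 9), (25, 29)])

Answer: 9
NONE
9
2
NONE
6
8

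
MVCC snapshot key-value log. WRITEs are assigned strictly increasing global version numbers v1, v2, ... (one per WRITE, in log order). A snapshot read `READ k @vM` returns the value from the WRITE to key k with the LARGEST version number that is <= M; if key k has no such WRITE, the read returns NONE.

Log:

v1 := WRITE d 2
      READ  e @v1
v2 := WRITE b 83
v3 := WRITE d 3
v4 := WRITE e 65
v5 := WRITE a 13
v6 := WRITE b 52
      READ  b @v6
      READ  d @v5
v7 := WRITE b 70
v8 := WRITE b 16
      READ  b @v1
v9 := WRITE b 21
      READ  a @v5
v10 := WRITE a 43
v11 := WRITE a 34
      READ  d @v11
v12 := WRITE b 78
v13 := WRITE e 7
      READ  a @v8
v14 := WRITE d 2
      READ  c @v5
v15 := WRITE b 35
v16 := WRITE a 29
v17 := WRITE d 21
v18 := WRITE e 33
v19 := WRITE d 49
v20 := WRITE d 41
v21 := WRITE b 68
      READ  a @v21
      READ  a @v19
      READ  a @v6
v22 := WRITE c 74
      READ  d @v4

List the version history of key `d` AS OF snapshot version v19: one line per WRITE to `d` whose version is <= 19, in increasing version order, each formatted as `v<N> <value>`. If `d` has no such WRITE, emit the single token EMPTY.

Scan writes for key=d with version <= 19:
  v1 WRITE d 2 -> keep
  v2 WRITE b 83 -> skip
  v3 WRITE d 3 -> keep
  v4 WRITE e 65 -> skip
  v5 WRITE a 13 -> skip
  v6 WRITE b 52 -> skip
  v7 WRITE b 70 -> skip
  v8 WRITE b 16 -> skip
  v9 WRITE b 21 -> skip
  v10 WRITE a 43 -> skip
  v11 WRITE a 34 -> skip
  v12 WRITE b 78 -> skip
  v13 WRITE e 7 -> skip
  v14 WRITE d 2 -> keep
  v15 WRITE b 35 -> skip
  v16 WRITE a 29 -> skip
  v17 WRITE d 21 -> keep
  v18 WRITE e 33 -> skip
  v19 WRITE d 49 -> keep
  v20 WRITE d 41 -> drop (> snap)
  v21 WRITE b 68 -> skip
  v22 WRITE c 74 -> skip
Collected: [(1, 2), (3, 3), (14, 2), (17, 21), (19, 49)]

Answer: v1 2
v3 3
v14 2
v17 21
v19 49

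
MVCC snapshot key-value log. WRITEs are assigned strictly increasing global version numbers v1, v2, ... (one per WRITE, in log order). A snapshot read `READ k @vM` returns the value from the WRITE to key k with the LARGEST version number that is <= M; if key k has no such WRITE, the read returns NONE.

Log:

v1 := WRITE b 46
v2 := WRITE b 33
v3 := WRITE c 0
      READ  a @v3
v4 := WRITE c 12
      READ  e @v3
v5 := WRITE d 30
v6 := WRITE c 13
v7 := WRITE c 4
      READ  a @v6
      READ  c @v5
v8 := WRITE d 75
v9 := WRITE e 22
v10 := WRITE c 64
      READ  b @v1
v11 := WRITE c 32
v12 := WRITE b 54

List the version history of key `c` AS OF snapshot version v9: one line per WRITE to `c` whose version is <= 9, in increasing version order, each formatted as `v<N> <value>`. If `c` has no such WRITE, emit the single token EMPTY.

Scan writes for key=c with version <= 9:
  v1 WRITE b 46 -> skip
  v2 WRITE b 33 -> skip
  v3 WRITE c 0 -> keep
  v4 WRITE c 12 -> keep
  v5 WRITE d 30 -> skip
  v6 WRITE c 13 -> keep
  v7 WRITE c 4 -> keep
  v8 WRITE d 75 -> skip
  v9 WRITE e 22 -> skip
  v10 WRITE c 64 -> drop (> snap)
  v11 WRITE c 32 -> drop (> snap)
  v12 WRITE b 54 -> skip
Collected: [(3, 0), (4, 12), (6, 13), (7, 4)]

Answer: v3 0
v4 12
v6 13
v7 4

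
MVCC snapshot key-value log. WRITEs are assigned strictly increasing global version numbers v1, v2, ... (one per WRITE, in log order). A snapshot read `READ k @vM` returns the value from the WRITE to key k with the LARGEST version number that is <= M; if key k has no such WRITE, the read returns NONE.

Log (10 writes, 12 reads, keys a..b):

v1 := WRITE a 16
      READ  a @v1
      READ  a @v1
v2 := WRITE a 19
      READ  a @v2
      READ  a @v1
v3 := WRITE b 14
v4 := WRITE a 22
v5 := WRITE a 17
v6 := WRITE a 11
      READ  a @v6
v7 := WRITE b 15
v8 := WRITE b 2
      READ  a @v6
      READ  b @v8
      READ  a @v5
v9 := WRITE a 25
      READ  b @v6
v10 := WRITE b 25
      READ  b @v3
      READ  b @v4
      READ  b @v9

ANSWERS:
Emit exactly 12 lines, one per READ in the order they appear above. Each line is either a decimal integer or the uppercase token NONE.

Answer: 16
16
19
16
11
11
2
17
14
14
14
2

Derivation:
v1: WRITE a=16  (a history now [(1, 16)])
READ a @v1: history=[(1, 16)] -> pick v1 -> 16
READ a @v1: history=[(1, 16)] -> pick v1 -> 16
v2: WRITE a=19  (a history now [(1, 16), (2, 19)])
READ a @v2: history=[(1, 16), (2, 19)] -> pick v2 -> 19
READ a @v1: history=[(1, 16), (2, 19)] -> pick v1 -> 16
v3: WRITE b=14  (b history now [(3, 14)])
v4: WRITE a=22  (a history now [(1, 16), (2, 19), (4, 22)])
v5: WRITE a=17  (a history now [(1, 16), (2, 19), (4, 22), (5, 17)])
v6: WRITE a=11  (a history now [(1, 16), (2, 19), (4, 22), (5, 17), (6, 11)])
READ a @v6: history=[(1, 16), (2, 19), (4, 22), (5, 17), (6, 11)] -> pick v6 -> 11
v7: WRITE b=15  (b history now [(3, 14), (7, 15)])
v8: WRITE b=2  (b history now [(3, 14), (7, 15), (8, 2)])
READ a @v6: history=[(1, 16), (2, 19), (4, 22), (5, 17), (6, 11)] -> pick v6 -> 11
READ b @v8: history=[(3, 14), (7, 15), (8, 2)] -> pick v8 -> 2
READ a @v5: history=[(1, 16), (2, 19), (4, 22), (5, 17), (6, 11)] -> pick v5 -> 17
v9: WRITE a=25  (a history now [(1, 16), (2, 19), (4, 22), (5, 17), (6, 11), (9, 25)])
READ b @v6: history=[(3, 14), (7, 15), (8, 2)] -> pick v3 -> 14
v10: WRITE b=25  (b history now [(3, 14), (7, 15), (8, 2), (10, 25)])
READ b @v3: history=[(3, 14), (7, 15), (8, 2), (10, 25)] -> pick v3 -> 14
READ b @v4: history=[(3, 14), (7, 15), (8, 2), (10, 25)] -> pick v3 -> 14
READ b @v9: history=[(3, 14), (7, 15), (8, 2), (10, 25)] -> pick v8 -> 2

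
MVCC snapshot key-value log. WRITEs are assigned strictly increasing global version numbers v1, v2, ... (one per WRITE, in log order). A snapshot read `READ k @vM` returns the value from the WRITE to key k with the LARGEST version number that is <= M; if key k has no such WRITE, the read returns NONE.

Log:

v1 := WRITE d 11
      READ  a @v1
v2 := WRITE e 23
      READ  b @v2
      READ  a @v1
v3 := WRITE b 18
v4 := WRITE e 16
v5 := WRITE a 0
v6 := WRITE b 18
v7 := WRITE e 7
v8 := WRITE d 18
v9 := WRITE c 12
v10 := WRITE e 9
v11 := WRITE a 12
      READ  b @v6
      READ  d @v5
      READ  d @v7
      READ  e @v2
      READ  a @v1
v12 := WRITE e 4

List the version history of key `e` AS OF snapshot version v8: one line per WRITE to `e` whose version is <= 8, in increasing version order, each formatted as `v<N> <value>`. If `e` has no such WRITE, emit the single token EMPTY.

Scan writes for key=e with version <= 8:
  v1 WRITE d 11 -> skip
  v2 WRITE e 23 -> keep
  v3 WRITE b 18 -> skip
  v4 WRITE e 16 -> keep
  v5 WRITE a 0 -> skip
  v6 WRITE b 18 -> skip
  v7 WRITE e 7 -> keep
  v8 WRITE d 18 -> skip
  v9 WRITE c 12 -> skip
  v10 WRITE e 9 -> drop (> snap)
  v11 WRITE a 12 -> skip
  v12 WRITE e 4 -> drop (> snap)
Collected: [(2, 23), (4, 16), (7, 7)]

Answer: v2 23
v4 16
v7 7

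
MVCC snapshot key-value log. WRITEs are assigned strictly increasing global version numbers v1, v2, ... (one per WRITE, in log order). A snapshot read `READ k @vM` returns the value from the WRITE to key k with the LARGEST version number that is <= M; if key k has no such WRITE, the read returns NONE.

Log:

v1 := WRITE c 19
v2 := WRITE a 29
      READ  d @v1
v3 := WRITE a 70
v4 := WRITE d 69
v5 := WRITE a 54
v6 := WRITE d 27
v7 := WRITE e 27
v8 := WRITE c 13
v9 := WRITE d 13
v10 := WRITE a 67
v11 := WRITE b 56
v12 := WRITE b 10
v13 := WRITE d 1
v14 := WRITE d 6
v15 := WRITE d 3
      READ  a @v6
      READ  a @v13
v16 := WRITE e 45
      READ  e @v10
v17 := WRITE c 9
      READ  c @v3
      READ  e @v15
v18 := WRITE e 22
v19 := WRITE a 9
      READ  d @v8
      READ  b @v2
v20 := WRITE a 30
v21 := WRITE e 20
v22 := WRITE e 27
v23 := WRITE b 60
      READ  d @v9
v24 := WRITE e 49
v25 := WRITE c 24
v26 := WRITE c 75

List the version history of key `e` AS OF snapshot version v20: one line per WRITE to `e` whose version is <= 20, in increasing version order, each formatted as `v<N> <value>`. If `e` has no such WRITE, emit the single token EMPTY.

Scan writes for key=e with version <= 20:
  v1 WRITE c 19 -> skip
  v2 WRITE a 29 -> skip
  v3 WRITE a 70 -> skip
  v4 WRITE d 69 -> skip
  v5 WRITE a 54 -> skip
  v6 WRITE d 27 -> skip
  v7 WRITE e 27 -> keep
  v8 WRITE c 13 -> skip
  v9 WRITE d 13 -> skip
  v10 WRITE a 67 -> skip
  v11 WRITE b 56 -> skip
  v12 WRITE b 10 -> skip
  v13 WRITE d 1 -> skip
  v14 WRITE d 6 -> skip
  v15 WRITE d 3 -> skip
  v16 WRITE e 45 -> keep
  v17 WRITE c 9 -> skip
  v18 WRITE e 22 -> keep
  v19 WRITE a 9 -> skip
  v20 WRITE a 30 -> skip
  v21 WRITE e 20 -> drop (> snap)
  v22 WRITE e 27 -> drop (> snap)
  v23 WRITE b 60 -> skip
  v24 WRITE e 49 -> drop (> snap)
  v25 WRITE c 24 -> skip
  v26 WRITE c 75 -> skip
Collected: [(7, 27), (16, 45), (18, 22)]

Answer: v7 27
v16 45
v18 22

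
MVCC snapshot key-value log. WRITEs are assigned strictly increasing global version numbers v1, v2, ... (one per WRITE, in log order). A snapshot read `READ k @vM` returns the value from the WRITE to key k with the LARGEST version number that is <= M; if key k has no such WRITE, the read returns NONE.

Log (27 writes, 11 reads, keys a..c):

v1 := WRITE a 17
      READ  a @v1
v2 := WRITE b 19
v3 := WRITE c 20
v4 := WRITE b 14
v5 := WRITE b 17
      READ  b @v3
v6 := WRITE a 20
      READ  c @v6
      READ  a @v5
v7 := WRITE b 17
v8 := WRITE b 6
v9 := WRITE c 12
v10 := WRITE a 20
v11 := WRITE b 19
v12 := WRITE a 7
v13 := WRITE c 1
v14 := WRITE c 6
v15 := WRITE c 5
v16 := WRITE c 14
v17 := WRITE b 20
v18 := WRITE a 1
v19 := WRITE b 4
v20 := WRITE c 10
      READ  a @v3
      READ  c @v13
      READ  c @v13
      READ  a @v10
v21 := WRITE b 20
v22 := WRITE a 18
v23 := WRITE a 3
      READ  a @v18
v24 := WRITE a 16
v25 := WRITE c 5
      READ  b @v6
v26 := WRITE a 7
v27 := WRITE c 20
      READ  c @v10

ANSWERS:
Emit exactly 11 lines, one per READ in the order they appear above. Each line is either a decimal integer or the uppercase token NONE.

v1: WRITE a=17  (a history now [(1, 17)])
READ a @v1: history=[(1, 17)] -> pick v1 -> 17
v2: WRITE b=19  (b history now [(2, 19)])
v3: WRITE c=20  (c history now [(3, 20)])
v4: WRITE b=14  (b history now [(2, 19), (4, 14)])
v5: WRITE b=17  (b history now [(2, 19), (4, 14), (5, 17)])
READ b @v3: history=[(2, 19), (4, 14), (5, 17)] -> pick v2 -> 19
v6: WRITE a=20  (a history now [(1, 17), (6, 20)])
READ c @v6: history=[(3, 20)] -> pick v3 -> 20
READ a @v5: history=[(1, 17), (6, 20)] -> pick v1 -> 17
v7: WRITE b=17  (b history now [(2, 19), (4, 14), (5, 17), (7, 17)])
v8: WRITE b=6  (b history now [(2, 19), (4, 14), (5, 17), (7, 17), (8, 6)])
v9: WRITE c=12  (c history now [(3, 20), (9, 12)])
v10: WRITE a=20  (a history now [(1, 17), (6, 20), (10, 20)])
v11: WRITE b=19  (b history now [(2, 19), (4, 14), (5, 17), (7, 17), (8, 6), (11, 19)])
v12: WRITE a=7  (a history now [(1, 17), (6, 20), (10, 20), (12, 7)])
v13: WRITE c=1  (c history now [(3, 20), (9, 12), (13, 1)])
v14: WRITE c=6  (c history now [(3, 20), (9, 12), (13, 1), (14, 6)])
v15: WRITE c=5  (c history now [(3, 20), (9, 12), (13, 1), (14, 6), (15, 5)])
v16: WRITE c=14  (c history now [(3, 20), (9, 12), (13, 1), (14, 6), (15, 5), (16, 14)])
v17: WRITE b=20  (b history now [(2, 19), (4, 14), (5, 17), (7, 17), (8, 6), (11, 19), (17, 20)])
v18: WRITE a=1  (a history now [(1, 17), (6, 20), (10, 20), (12, 7), (18, 1)])
v19: WRITE b=4  (b history now [(2, 19), (4, 14), (5, 17), (7, 17), (8, 6), (11, 19), (17, 20), (19, 4)])
v20: WRITE c=10  (c history now [(3, 20), (9, 12), (13, 1), (14, 6), (15, 5), (16, 14), (20, 10)])
READ a @v3: history=[(1, 17), (6, 20), (10, 20), (12, 7), (18, 1)] -> pick v1 -> 17
READ c @v13: history=[(3, 20), (9, 12), (13, 1), (14, 6), (15, 5), (16, 14), (20, 10)] -> pick v13 -> 1
READ c @v13: history=[(3, 20), (9, 12), (13, 1), (14, 6), (15, 5), (16, 14), (20, 10)] -> pick v13 -> 1
READ a @v10: history=[(1, 17), (6, 20), (10, 20), (12, 7), (18, 1)] -> pick v10 -> 20
v21: WRITE b=20  (b history now [(2, 19), (4, 14), (5, 17), (7, 17), (8, 6), (11, 19), (17, 20), (19, 4), (21, 20)])
v22: WRITE a=18  (a history now [(1, 17), (6, 20), (10, 20), (12, 7), (18, 1), (22, 18)])
v23: WRITE a=3  (a history now [(1, 17), (6, 20), (10, 20), (12, 7), (18, 1), (22, 18), (23, 3)])
READ a @v18: history=[(1, 17), (6, 20), (10, 20), (12, 7), (18, 1), (22, 18), (23, 3)] -> pick v18 -> 1
v24: WRITE a=16  (a history now [(1, 17), (6, 20), (10, 20), (12, 7), (18, 1), (22, 18), (23, 3), (24, 16)])
v25: WRITE c=5  (c history now [(3, 20), (9, 12), (13, 1), (14, 6), (15, 5), (16, 14), (20, 10), (25, 5)])
READ b @v6: history=[(2, 19), (4, 14), (5, 17), (7, 17), (8, 6), (11, 19), (17, 20), (19, 4), (21, 20)] -> pick v5 -> 17
v26: WRITE a=7  (a history now [(1, 17), (6, 20), (10, 20), (12, 7), (18, 1), (22, 18), (23, 3), (24, 16), (26, 7)])
v27: WRITE c=20  (c history now [(3, 20), (9, 12), (13, 1), (14, 6), (15, 5), (16, 14), (20, 10), (25, 5), (27, 20)])
READ c @v10: history=[(3, 20), (9, 12), (13, 1), (14, 6), (15, 5), (16, 14), (20, 10), (25, 5), (27, 20)] -> pick v9 -> 12

Answer: 17
19
20
17
17
1
1
20
1
17
12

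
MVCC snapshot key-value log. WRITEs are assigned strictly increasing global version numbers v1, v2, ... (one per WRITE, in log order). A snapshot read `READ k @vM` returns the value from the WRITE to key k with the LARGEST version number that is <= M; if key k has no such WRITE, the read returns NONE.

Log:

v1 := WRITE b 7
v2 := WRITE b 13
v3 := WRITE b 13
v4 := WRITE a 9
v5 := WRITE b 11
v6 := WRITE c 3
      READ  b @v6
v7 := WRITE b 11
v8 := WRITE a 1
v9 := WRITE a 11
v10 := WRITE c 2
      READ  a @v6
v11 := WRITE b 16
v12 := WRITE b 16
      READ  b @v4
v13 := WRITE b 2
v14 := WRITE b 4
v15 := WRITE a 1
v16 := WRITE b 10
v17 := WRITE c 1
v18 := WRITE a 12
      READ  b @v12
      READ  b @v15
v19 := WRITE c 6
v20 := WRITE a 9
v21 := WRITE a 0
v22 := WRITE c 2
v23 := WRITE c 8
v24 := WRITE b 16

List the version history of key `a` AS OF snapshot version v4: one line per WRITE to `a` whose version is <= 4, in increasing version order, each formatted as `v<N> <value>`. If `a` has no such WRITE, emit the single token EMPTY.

Scan writes for key=a with version <= 4:
  v1 WRITE b 7 -> skip
  v2 WRITE b 13 -> skip
  v3 WRITE b 13 -> skip
  v4 WRITE a 9 -> keep
  v5 WRITE b 11 -> skip
  v6 WRITE c 3 -> skip
  v7 WRITE b 11 -> skip
  v8 WRITE a 1 -> drop (> snap)
  v9 WRITE a 11 -> drop (> snap)
  v10 WRITE c 2 -> skip
  v11 WRITE b 16 -> skip
  v12 WRITE b 16 -> skip
  v13 WRITE b 2 -> skip
  v14 WRITE b 4 -> skip
  v15 WRITE a 1 -> drop (> snap)
  v16 WRITE b 10 -> skip
  v17 WRITE c 1 -> skip
  v18 WRITE a 12 -> drop (> snap)
  v19 WRITE c 6 -> skip
  v20 WRITE a 9 -> drop (> snap)
  v21 WRITE a 0 -> drop (> snap)
  v22 WRITE c 2 -> skip
  v23 WRITE c 8 -> skip
  v24 WRITE b 16 -> skip
Collected: [(4, 9)]

Answer: v4 9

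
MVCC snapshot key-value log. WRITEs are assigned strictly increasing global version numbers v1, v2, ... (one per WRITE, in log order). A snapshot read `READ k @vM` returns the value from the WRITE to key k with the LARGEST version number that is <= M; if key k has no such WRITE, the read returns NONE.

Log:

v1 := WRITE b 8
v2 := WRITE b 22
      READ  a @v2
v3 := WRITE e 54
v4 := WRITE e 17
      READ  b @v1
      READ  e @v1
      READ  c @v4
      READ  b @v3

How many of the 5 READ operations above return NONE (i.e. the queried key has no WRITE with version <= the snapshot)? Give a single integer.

Answer: 3

Derivation:
v1: WRITE b=8  (b history now [(1, 8)])
v2: WRITE b=22  (b history now [(1, 8), (2, 22)])
READ a @v2: history=[] -> no version <= 2 -> NONE
v3: WRITE e=54  (e history now [(3, 54)])
v4: WRITE e=17  (e history now [(3, 54), (4, 17)])
READ b @v1: history=[(1, 8), (2, 22)] -> pick v1 -> 8
READ e @v1: history=[(3, 54), (4, 17)] -> no version <= 1 -> NONE
READ c @v4: history=[] -> no version <= 4 -> NONE
READ b @v3: history=[(1, 8), (2, 22)] -> pick v2 -> 22
Read results in order: ['NONE', '8', 'NONE', 'NONE', '22']
NONE count = 3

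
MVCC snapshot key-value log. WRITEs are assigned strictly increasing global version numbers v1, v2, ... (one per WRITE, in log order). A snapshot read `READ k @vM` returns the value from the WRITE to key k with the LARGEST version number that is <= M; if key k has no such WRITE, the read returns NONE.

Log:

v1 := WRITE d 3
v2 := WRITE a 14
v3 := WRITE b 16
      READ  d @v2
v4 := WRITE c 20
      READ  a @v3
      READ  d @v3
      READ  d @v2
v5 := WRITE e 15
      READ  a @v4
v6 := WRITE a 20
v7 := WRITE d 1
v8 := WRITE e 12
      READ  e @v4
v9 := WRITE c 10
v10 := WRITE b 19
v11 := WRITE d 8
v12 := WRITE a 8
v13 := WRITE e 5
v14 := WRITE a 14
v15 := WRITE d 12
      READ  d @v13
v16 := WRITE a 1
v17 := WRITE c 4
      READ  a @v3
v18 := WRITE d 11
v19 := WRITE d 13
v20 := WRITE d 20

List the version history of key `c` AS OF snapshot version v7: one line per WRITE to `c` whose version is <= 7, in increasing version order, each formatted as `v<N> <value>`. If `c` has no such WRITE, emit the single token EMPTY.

Scan writes for key=c with version <= 7:
  v1 WRITE d 3 -> skip
  v2 WRITE a 14 -> skip
  v3 WRITE b 16 -> skip
  v4 WRITE c 20 -> keep
  v5 WRITE e 15 -> skip
  v6 WRITE a 20 -> skip
  v7 WRITE d 1 -> skip
  v8 WRITE e 12 -> skip
  v9 WRITE c 10 -> drop (> snap)
  v10 WRITE b 19 -> skip
  v11 WRITE d 8 -> skip
  v12 WRITE a 8 -> skip
  v13 WRITE e 5 -> skip
  v14 WRITE a 14 -> skip
  v15 WRITE d 12 -> skip
  v16 WRITE a 1 -> skip
  v17 WRITE c 4 -> drop (> snap)
  v18 WRITE d 11 -> skip
  v19 WRITE d 13 -> skip
  v20 WRITE d 20 -> skip
Collected: [(4, 20)]

Answer: v4 20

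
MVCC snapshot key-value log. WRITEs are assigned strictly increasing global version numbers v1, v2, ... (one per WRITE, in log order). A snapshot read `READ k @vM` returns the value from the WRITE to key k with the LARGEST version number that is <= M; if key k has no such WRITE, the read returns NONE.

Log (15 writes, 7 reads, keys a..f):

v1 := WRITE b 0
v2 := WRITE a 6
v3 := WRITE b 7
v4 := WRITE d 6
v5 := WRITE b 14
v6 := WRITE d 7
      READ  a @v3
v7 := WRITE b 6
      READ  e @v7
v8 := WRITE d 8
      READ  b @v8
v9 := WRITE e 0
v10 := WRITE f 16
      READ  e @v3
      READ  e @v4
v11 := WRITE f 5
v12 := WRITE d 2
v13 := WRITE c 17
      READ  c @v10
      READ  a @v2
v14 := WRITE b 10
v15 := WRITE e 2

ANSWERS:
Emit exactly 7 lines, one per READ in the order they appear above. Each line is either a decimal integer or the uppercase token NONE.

v1: WRITE b=0  (b history now [(1, 0)])
v2: WRITE a=6  (a history now [(2, 6)])
v3: WRITE b=7  (b history now [(1, 0), (3, 7)])
v4: WRITE d=6  (d history now [(4, 6)])
v5: WRITE b=14  (b history now [(1, 0), (3, 7), (5, 14)])
v6: WRITE d=7  (d history now [(4, 6), (6, 7)])
READ a @v3: history=[(2, 6)] -> pick v2 -> 6
v7: WRITE b=6  (b history now [(1, 0), (3, 7), (5, 14), (7, 6)])
READ e @v7: history=[] -> no version <= 7 -> NONE
v8: WRITE d=8  (d history now [(4, 6), (6, 7), (8, 8)])
READ b @v8: history=[(1, 0), (3, 7), (5, 14), (7, 6)] -> pick v7 -> 6
v9: WRITE e=0  (e history now [(9, 0)])
v10: WRITE f=16  (f history now [(10, 16)])
READ e @v3: history=[(9, 0)] -> no version <= 3 -> NONE
READ e @v4: history=[(9, 0)] -> no version <= 4 -> NONE
v11: WRITE f=5  (f history now [(10, 16), (11, 5)])
v12: WRITE d=2  (d history now [(4, 6), (6, 7), (8, 8), (12, 2)])
v13: WRITE c=17  (c history now [(13, 17)])
READ c @v10: history=[(13, 17)] -> no version <= 10 -> NONE
READ a @v2: history=[(2, 6)] -> pick v2 -> 6
v14: WRITE b=10  (b history now [(1, 0), (3, 7), (5, 14), (7, 6), (14, 10)])
v15: WRITE e=2  (e history now [(9, 0), (15, 2)])

Answer: 6
NONE
6
NONE
NONE
NONE
6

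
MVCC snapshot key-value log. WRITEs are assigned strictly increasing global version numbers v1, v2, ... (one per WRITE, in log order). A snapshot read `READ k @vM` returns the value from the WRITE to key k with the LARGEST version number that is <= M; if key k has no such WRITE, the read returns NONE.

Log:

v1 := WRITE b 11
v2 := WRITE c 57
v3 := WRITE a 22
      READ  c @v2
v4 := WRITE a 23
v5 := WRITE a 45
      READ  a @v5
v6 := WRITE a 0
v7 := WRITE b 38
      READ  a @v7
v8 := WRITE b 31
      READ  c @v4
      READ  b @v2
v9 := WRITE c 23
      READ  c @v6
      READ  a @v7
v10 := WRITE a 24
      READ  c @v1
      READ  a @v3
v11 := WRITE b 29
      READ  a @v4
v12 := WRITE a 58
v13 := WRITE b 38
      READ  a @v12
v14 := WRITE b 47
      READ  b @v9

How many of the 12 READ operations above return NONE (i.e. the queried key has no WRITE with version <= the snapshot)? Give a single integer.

Answer: 1

Derivation:
v1: WRITE b=11  (b history now [(1, 11)])
v2: WRITE c=57  (c history now [(2, 57)])
v3: WRITE a=22  (a history now [(3, 22)])
READ c @v2: history=[(2, 57)] -> pick v2 -> 57
v4: WRITE a=23  (a history now [(3, 22), (4, 23)])
v5: WRITE a=45  (a history now [(3, 22), (4, 23), (5, 45)])
READ a @v5: history=[(3, 22), (4, 23), (5, 45)] -> pick v5 -> 45
v6: WRITE a=0  (a history now [(3, 22), (4, 23), (5, 45), (6, 0)])
v7: WRITE b=38  (b history now [(1, 11), (7, 38)])
READ a @v7: history=[(3, 22), (4, 23), (5, 45), (6, 0)] -> pick v6 -> 0
v8: WRITE b=31  (b history now [(1, 11), (7, 38), (8, 31)])
READ c @v4: history=[(2, 57)] -> pick v2 -> 57
READ b @v2: history=[(1, 11), (7, 38), (8, 31)] -> pick v1 -> 11
v9: WRITE c=23  (c history now [(2, 57), (9, 23)])
READ c @v6: history=[(2, 57), (9, 23)] -> pick v2 -> 57
READ a @v7: history=[(3, 22), (4, 23), (5, 45), (6, 0)] -> pick v6 -> 0
v10: WRITE a=24  (a history now [(3, 22), (4, 23), (5, 45), (6, 0), (10, 24)])
READ c @v1: history=[(2, 57), (9, 23)] -> no version <= 1 -> NONE
READ a @v3: history=[(3, 22), (4, 23), (5, 45), (6, 0), (10, 24)] -> pick v3 -> 22
v11: WRITE b=29  (b history now [(1, 11), (7, 38), (8, 31), (11, 29)])
READ a @v4: history=[(3, 22), (4, 23), (5, 45), (6, 0), (10, 24)] -> pick v4 -> 23
v12: WRITE a=58  (a history now [(3, 22), (4, 23), (5, 45), (6, 0), (10, 24), (12, 58)])
v13: WRITE b=38  (b history now [(1, 11), (7, 38), (8, 31), (11, 29), (13, 38)])
READ a @v12: history=[(3, 22), (4, 23), (5, 45), (6, 0), (10, 24), (12, 58)] -> pick v12 -> 58
v14: WRITE b=47  (b history now [(1, 11), (7, 38), (8, 31), (11, 29), (13, 38), (14, 47)])
READ b @v9: history=[(1, 11), (7, 38), (8, 31), (11, 29), (13, 38), (14, 47)] -> pick v8 -> 31
Read results in order: ['57', '45', '0', '57', '11', '57', '0', 'NONE', '22', '23', '58', '31']
NONE count = 1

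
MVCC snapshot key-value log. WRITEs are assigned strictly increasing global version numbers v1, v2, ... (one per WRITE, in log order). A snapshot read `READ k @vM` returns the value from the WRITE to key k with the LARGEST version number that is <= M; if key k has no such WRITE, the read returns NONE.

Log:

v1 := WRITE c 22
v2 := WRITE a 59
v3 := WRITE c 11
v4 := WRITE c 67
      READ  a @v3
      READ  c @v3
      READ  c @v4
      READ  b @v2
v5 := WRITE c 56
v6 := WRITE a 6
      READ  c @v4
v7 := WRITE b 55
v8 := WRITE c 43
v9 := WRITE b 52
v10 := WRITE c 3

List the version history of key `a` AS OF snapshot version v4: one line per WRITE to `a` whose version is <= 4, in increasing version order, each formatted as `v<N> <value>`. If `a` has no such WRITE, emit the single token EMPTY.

Scan writes for key=a with version <= 4:
  v1 WRITE c 22 -> skip
  v2 WRITE a 59 -> keep
  v3 WRITE c 11 -> skip
  v4 WRITE c 67 -> skip
  v5 WRITE c 56 -> skip
  v6 WRITE a 6 -> drop (> snap)
  v7 WRITE b 55 -> skip
  v8 WRITE c 43 -> skip
  v9 WRITE b 52 -> skip
  v10 WRITE c 3 -> skip
Collected: [(2, 59)]

Answer: v2 59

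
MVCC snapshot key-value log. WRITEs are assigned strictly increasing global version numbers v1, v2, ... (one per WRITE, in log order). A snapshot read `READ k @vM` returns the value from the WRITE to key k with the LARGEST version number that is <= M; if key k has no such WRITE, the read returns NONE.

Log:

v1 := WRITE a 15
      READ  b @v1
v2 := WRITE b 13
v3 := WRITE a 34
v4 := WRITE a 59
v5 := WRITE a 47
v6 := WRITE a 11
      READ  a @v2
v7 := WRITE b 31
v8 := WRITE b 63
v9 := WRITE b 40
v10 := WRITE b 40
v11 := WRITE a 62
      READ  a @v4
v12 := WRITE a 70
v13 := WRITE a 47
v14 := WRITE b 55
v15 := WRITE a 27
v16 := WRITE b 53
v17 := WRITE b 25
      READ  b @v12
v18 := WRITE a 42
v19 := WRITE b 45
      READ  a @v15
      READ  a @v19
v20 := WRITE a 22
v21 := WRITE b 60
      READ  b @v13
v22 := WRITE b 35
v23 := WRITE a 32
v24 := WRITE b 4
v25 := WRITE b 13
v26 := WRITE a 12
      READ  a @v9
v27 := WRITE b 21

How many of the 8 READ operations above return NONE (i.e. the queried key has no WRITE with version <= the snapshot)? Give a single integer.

v1: WRITE a=15  (a history now [(1, 15)])
READ b @v1: history=[] -> no version <= 1 -> NONE
v2: WRITE b=13  (b history now [(2, 13)])
v3: WRITE a=34  (a history now [(1, 15), (3, 34)])
v4: WRITE a=59  (a history now [(1, 15), (3, 34), (4, 59)])
v5: WRITE a=47  (a history now [(1, 15), (3, 34), (4, 59), (5, 47)])
v6: WRITE a=11  (a history now [(1, 15), (3, 34), (4, 59), (5, 47), (6, 11)])
READ a @v2: history=[(1, 15), (3, 34), (4, 59), (5, 47), (6, 11)] -> pick v1 -> 15
v7: WRITE b=31  (b history now [(2, 13), (7, 31)])
v8: WRITE b=63  (b history now [(2, 13), (7, 31), (8, 63)])
v9: WRITE b=40  (b history now [(2, 13), (7, 31), (8, 63), (9, 40)])
v10: WRITE b=40  (b history now [(2, 13), (7, 31), (8, 63), (9, 40), (10, 40)])
v11: WRITE a=62  (a history now [(1, 15), (3, 34), (4, 59), (5, 47), (6, 11), (11, 62)])
READ a @v4: history=[(1, 15), (3, 34), (4, 59), (5, 47), (6, 11), (11, 62)] -> pick v4 -> 59
v12: WRITE a=70  (a history now [(1, 15), (3, 34), (4, 59), (5, 47), (6, 11), (11, 62), (12, 70)])
v13: WRITE a=47  (a history now [(1, 15), (3, 34), (4, 59), (5, 47), (6, 11), (11, 62), (12, 70), (13, 47)])
v14: WRITE b=55  (b history now [(2, 13), (7, 31), (8, 63), (9, 40), (10, 40), (14, 55)])
v15: WRITE a=27  (a history now [(1, 15), (3, 34), (4, 59), (5, 47), (6, 11), (11, 62), (12, 70), (13, 47), (15, 27)])
v16: WRITE b=53  (b history now [(2, 13), (7, 31), (8, 63), (9, 40), (10, 40), (14, 55), (16, 53)])
v17: WRITE b=25  (b history now [(2, 13), (7, 31), (8, 63), (9, 40), (10, 40), (14, 55), (16, 53), (17, 25)])
READ b @v12: history=[(2, 13), (7, 31), (8, 63), (9, 40), (10, 40), (14, 55), (16, 53), (17, 25)] -> pick v10 -> 40
v18: WRITE a=42  (a history now [(1, 15), (3, 34), (4, 59), (5, 47), (6, 11), (11, 62), (12, 70), (13, 47), (15, 27), (18, 42)])
v19: WRITE b=45  (b history now [(2, 13), (7, 31), (8, 63), (9, 40), (10, 40), (14, 55), (16, 53), (17, 25), (19, 45)])
READ a @v15: history=[(1, 15), (3, 34), (4, 59), (5, 47), (6, 11), (11, 62), (12, 70), (13, 47), (15, 27), (18, 42)] -> pick v15 -> 27
READ a @v19: history=[(1, 15), (3, 34), (4, 59), (5, 47), (6, 11), (11, 62), (12, 70), (13, 47), (15, 27), (18, 42)] -> pick v18 -> 42
v20: WRITE a=22  (a history now [(1, 15), (3, 34), (4, 59), (5, 47), (6, 11), (11, 62), (12, 70), (13, 47), (15, 27), (18, 42), (20, 22)])
v21: WRITE b=60  (b history now [(2, 13), (7, 31), (8, 63), (9, 40), (10, 40), (14, 55), (16, 53), (17, 25), (19, 45), (21, 60)])
READ b @v13: history=[(2, 13), (7, 31), (8, 63), (9, 40), (10, 40), (14, 55), (16, 53), (17, 25), (19, 45), (21, 60)] -> pick v10 -> 40
v22: WRITE b=35  (b history now [(2, 13), (7, 31), (8, 63), (9, 40), (10, 40), (14, 55), (16, 53), (17, 25), (19, 45), (21, 60), (22, 35)])
v23: WRITE a=32  (a history now [(1, 15), (3, 34), (4, 59), (5, 47), (6, 11), (11, 62), (12, 70), (13, 47), (15, 27), (18, 42), (20, 22), (23, 32)])
v24: WRITE b=4  (b history now [(2, 13), (7, 31), (8, 63), (9, 40), (10, 40), (14, 55), (16, 53), (17, 25), (19, 45), (21, 60), (22, 35), (24, 4)])
v25: WRITE b=13  (b history now [(2, 13), (7, 31), (8, 63), (9, 40), (10, 40), (14, 55), (16, 53), (17, 25), (19, 45), (21, 60), (22, 35), (24, 4), (25, 13)])
v26: WRITE a=12  (a history now [(1, 15), (3, 34), (4, 59), (5, 47), (6, 11), (11, 62), (12, 70), (13, 47), (15, 27), (18, 42), (20, 22), (23, 32), (26, 12)])
READ a @v9: history=[(1, 15), (3, 34), (4, 59), (5, 47), (6, 11), (11, 62), (12, 70), (13, 47), (15, 27), (18, 42), (20, 22), (23, 32), (26, 12)] -> pick v6 -> 11
v27: WRITE b=21  (b history now [(2, 13), (7, 31), (8, 63), (9, 40), (10, 40), (14, 55), (16, 53), (17, 25), (19, 45), (21, 60), (22, 35), (24, 4), (25, 13), (27, 21)])
Read results in order: ['NONE', '15', '59', '40', '27', '42', '40', '11']
NONE count = 1

Answer: 1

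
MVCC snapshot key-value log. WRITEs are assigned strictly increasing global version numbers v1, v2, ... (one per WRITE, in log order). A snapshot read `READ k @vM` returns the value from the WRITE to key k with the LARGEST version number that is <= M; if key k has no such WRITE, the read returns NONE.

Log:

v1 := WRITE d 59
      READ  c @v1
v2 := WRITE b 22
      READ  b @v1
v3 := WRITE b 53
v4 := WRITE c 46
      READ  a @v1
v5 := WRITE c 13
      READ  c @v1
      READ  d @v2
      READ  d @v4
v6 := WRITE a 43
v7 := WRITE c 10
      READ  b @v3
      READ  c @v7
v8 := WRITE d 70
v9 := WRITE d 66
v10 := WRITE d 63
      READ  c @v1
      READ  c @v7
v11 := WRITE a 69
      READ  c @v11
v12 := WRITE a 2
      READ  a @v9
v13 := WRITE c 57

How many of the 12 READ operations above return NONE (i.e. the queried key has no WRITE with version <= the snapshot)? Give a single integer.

Answer: 5

Derivation:
v1: WRITE d=59  (d history now [(1, 59)])
READ c @v1: history=[] -> no version <= 1 -> NONE
v2: WRITE b=22  (b history now [(2, 22)])
READ b @v1: history=[(2, 22)] -> no version <= 1 -> NONE
v3: WRITE b=53  (b history now [(2, 22), (3, 53)])
v4: WRITE c=46  (c history now [(4, 46)])
READ a @v1: history=[] -> no version <= 1 -> NONE
v5: WRITE c=13  (c history now [(4, 46), (5, 13)])
READ c @v1: history=[(4, 46), (5, 13)] -> no version <= 1 -> NONE
READ d @v2: history=[(1, 59)] -> pick v1 -> 59
READ d @v4: history=[(1, 59)] -> pick v1 -> 59
v6: WRITE a=43  (a history now [(6, 43)])
v7: WRITE c=10  (c history now [(4, 46), (5, 13), (7, 10)])
READ b @v3: history=[(2, 22), (3, 53)] -> pick v3 -> 53
READ c @v7: history=[(4, 46), (5, 13), (7, 10)] -> pick v7 -> 10
v8: WRITE d=70  (d history now [(1, 59), (8, 70)])
v9: WRITE d=66  (d history now [(1, 59), (8, 70), (9, 66)])
v10: WRITE d=63  (d history now [(1, 59), (8, 70), (9, 66), (10, 63)])
READ c @v1: history=[(4, 46), (5, 13), (7, 10)] -> no version <= 1 -> NONE
READ c @v7: history=[(4, 46), (5, 13), (7, 10)] -> pick v7 -> 10
v11: WRITE a=69  (a history now [(6, 43), (11, 69)])
READ c @v11: history=[(4, 46), (5, 13), (7, 10)] -> pick v7 -> 10
v12: WRITE a=2  (a history now [(6, 43), (11, 69), (12, 2)])
READ a @v9: history=[(6, 43), (11, 69), (12, 2)] -> pick v6 -> 43
v13: WRITE c=57  (c history now [(4, 46), (5, 13), (7, 10), (13, 57)])
Read results in order: ['NONE', 'NONE', 'NONE', 'NONE', '59', '59', '53', '10', 'NONE', '10', '10', '43']
NONE count = 5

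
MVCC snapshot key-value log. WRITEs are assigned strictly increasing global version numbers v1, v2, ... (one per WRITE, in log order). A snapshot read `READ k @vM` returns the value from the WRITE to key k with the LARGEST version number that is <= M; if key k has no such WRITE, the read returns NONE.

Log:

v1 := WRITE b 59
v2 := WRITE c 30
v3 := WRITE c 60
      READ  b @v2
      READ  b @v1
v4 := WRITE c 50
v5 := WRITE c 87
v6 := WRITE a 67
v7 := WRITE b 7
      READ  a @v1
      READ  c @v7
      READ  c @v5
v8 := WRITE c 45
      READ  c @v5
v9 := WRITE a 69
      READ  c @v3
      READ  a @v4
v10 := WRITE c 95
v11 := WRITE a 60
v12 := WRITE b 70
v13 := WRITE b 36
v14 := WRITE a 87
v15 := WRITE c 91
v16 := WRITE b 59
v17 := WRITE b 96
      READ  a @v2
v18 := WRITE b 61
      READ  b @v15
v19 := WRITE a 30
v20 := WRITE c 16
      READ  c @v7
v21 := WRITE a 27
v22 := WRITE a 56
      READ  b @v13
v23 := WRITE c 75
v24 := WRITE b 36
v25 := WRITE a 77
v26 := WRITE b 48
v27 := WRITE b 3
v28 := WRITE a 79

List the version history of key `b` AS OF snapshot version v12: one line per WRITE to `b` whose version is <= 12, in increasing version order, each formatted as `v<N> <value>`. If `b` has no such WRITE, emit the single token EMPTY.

Answer: v1 59
v7 7
v12 70

Derivation:
Scan writes for key=b with version <= 12:
  v1 WRITE b 59 -> keep
  v2 WRITE c 30 -> skip
  v3 WRITE c 60 -> skip
  v4 WRITE c 50 -> skip
  v5 WRITE c 87 -> skip
  v6 WRITE a 67 -> skip
  v7 WRITE b 7 -> keep
  v8 WRITE c 45 -> skip
  v9 WRITE a 69 -> skip
  v10 WRITE c 95 -> skip
  v11 WRITE a 60 -> skip
  v12 WRITE b 70 -> keep
  v13 WRITE b 36 -> drop (> snap)
  v14 WRITE a 87 -> skip
  v15 WRITE c 91 -> skip
  v16 WRITE b 59 -> drop (> snap)
  v17 WRITE b 96 -> drop (> snap)
  v18 WRITE b 61 -> drop (> snap)
  v19 WRITE a 30 -> skip
  v20 WRITE c 16 -> skip
  v21 WRITE a 27 -> skip
  v22 WRITE a 56 -> skip
  v23 WRITE c 75 -> skip
  v24 WRITE b 36 -> drop (> snap)
  v25 WRITE a 77 -> skip
  v26 WRITE b 48 -> drop (> snap)
  v27 WRITE b 3 -> drop (> snap)
  v28 WRITE a 79 -> skip
Collected: [(1, 59), (7, 7), (12, 70)]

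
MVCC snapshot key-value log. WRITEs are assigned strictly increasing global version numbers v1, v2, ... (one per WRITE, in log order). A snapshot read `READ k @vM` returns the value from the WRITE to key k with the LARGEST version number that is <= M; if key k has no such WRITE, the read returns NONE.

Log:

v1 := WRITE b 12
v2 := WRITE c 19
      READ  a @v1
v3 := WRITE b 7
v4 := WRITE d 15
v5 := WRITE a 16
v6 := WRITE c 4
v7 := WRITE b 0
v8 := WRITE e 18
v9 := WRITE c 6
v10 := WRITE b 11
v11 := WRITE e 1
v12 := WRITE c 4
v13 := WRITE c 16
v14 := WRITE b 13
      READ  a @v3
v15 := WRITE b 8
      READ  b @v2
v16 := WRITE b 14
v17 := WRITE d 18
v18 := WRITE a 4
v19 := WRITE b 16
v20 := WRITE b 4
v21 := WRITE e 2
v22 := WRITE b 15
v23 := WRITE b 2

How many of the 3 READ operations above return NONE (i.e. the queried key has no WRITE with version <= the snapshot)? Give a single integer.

v1: WRITE b=12  (b history now [(1, 12)])
v2: WRITE c=19  (c history now [(2, 19)])
READ a @v1: history=[] -> no version <= 1 -> NONE
v3: WRITE b=7  (b history now [(1, 12), (3, 7)])
v4: WRITE d=15  (d history now [(4, 15)])
v5: WRITE a=16  (a history now [(5, 16)])
v6: WRITE c=4  (c history now [(2, 19), (6, 4)])
v7: WRITE b=0  (b history now [(1, 12), (3, 7), (7, 0)])
v8: WRITE e=18  (e history now [(8, 18)])
v9: WRITE c=6  (c history now [(2, 19), (6, 4), (9, 6)])
v10: WRITE b=11  (b history now [(1, 12), (3, 7), (7, 0), (10, 11)])
v11: WRITE e=1  (e history now [(8, 18), (11, 1)])
v12: WRITE c=4  (c history now [(2, 19), (6, 4), (9, 6), (12, 4)])
v13: WRITE c=16  (c history now [(2, 19), (6, 4), (9, 6), (12, 4), (13, 16)])
v14: WRITE b=13  (b history now [(1, 12), (3, 7), (7, 0), (10, 11), (14, 13)])
READ a @v3: history=[(5, 16)] -> no version <= 3 -> NONE
v15: WRITE b=8  (b history now [(1, 12), (3, 7), (7, 0), (10, 11), (14, 13), (15, 8)])
READ b @v2: history=[(1, 12), (3, 7), (7, 0), (10, 11), (14, 13), (15, 8)] -> pick v1 -> 12
v16: WRITE b=14  (b history now [(1, 12), (3, 7), (7, 0), (10, 11), (14, 13), (15, 8), (16, 14)])
v17: WRITE d=18  (d history now [(4, 15), (17, 18)])
v18: WRITE a=4  (a history now [(5, 16), (18, 4)])
v19: WRITE b=16  (b history now [(1, 12), (3, 7), (7, 0), (10, 11), (14, 13), (15, 8), (16, 14), (19, 16)])
v20: WRITE b=4  (b history now [(1, 12), (3, 7), (7, 0), (10, 11), (14, 13), (15, 8), (16, 14), (19, 16), (20, 4)])
v21: WRITE e=2  (e history now [(8, 18), (11, 1), (21, 2)])
v22: WRITE b=15  (b history now [(1, 12), (3, 7), (7, 0), (10, 11), (14, 13), (15, 8), (16, 14), (19, 16), (20, 4), (22, 15)])
v23: WRITE b=2  (b history now [(1, 12), (3, 7), (7, 0), (10, 11), (14, 13), (15, 8), (16, 14), (19, 16), (20, 4), (22, 15), (23, 2)])
Read results in order: ['NONE', 'NONE', '12']
NONE count = 2

Answer: 2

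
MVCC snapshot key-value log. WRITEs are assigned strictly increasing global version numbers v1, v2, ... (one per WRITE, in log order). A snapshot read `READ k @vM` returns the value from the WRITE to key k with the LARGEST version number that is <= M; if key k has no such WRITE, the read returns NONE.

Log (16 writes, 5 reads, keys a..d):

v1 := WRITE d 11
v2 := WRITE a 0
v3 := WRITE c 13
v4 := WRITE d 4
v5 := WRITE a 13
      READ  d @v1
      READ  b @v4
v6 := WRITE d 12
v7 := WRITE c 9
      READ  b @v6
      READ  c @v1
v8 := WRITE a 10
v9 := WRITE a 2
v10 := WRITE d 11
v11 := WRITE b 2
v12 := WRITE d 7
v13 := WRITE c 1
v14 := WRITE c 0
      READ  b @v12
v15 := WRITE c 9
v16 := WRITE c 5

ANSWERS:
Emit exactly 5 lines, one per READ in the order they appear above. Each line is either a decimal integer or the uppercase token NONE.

Answer: 11
NONE
NONE
NONE
2

Derivation:
v1: WRITE d=11  (d history now [(1, 11)])
v2: WRITE a=0  (a history now [(2, 0)])
v3: WRITE c=13  (c history now [(3, 13)])
v4: WRITE d=4  (d history now [(1, 11), (4, 4)])
v5: WRITE a=13  (a history now [(2, 0), (5, 13)])
READ d @v1: history=[(1, 11), (4, 4)] -> pick v1 -> 11
READ b @v4: history=[] -> no version <= 4 -> NONE
v6: WRITE d=12  (d history now [(1, 11), (4, 4), (6, 12)])
v7: WRITE c=9  (c history now [(3, 13), (7, 9)])
READ b @v6: history=[] -> no version <= 6 -> NONE
READ c @v1: history=[(3, 13), (7, 9)] -> no version <= 1 -> NONE
v8: WRITE a=10  (a history now [(2, 0), (5, 13), (8, 10)])
v9: WRITE a=2  (a history now [(2, 0), (5, 13), (8, 10), (9, 2)])
v10: WRITE d=11  (d history now [(1, 11), (4, 4), (6, 12), (10, 11)])
v11: WRITE b=2  (b history now [(11, 2)])
v12: WRITE d=7  (d history now [(1, 11), (4, 4), (6, 12), (10, 11), (12, 7)])
v13: WRITE c=1  (c history now [(3, 13), (7, 9), (13, 1)])
v14: WRITE c=0  (c history now [(3, 13), (7, 9), (13, 1), (14, 0)])
READ b @v12: history=[(11, 2)] -> pick v11 -> 2
v15: WRITE c=9  (c history now [(3, 13), (7, 9), (13, 1), (14, 0), (15, 9)])
v16: WRITE c=5  (c history now [(3, 13), (7, 9), (13, 1), (14, 0), (15, 9), (16, 5)])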